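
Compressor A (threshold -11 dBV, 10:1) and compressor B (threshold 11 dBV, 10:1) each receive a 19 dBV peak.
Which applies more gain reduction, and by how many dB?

A: 30 dB over, compressed to 3 dB over, so 27 dB of GR.
B: 8 dB over, compressed to 0.8 dB over, so 7.2 dB of GR.
Difference: 19.8 dB in favour of A.

A, by 19.8 dB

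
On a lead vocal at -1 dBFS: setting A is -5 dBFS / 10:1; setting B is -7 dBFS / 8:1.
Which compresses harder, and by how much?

A: overshoot 4 dB → output overshoot 0.4 dB → GR 3.6 dB.
B: overshoot 6 dB → output overshoot 0.75 dB → GR 5.25 dB.
Difference: 1.65 dB in favour of B.

B, by 1.65 dB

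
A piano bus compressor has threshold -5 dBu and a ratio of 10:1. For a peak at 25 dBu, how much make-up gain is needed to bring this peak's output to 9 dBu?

11 dB

Overshoot 30 dB → 30/10 = 3 dB after compression, so the compressed level is -5 + 3 = -2 dBu.
Make-up = target − compressed = 9 − (-2) = 11 dB.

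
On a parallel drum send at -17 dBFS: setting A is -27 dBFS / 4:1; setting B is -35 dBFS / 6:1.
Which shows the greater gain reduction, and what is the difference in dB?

B, by 7.5 dB

A: overshoot 10 dB → output overshoot 2.5 dB → GR 7.5 dB.
B: overshoot 18 dB → output overshoot 3 dB → GR 15 dB.
B reduces 7.5 dB more.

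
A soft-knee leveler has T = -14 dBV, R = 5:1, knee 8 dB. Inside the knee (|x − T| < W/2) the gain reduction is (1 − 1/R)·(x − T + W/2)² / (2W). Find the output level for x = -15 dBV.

-15.45 dBV

x − T + W/2 = -15 − (-14) + 4 = 3.
GR = (1 − 1/5) × 3² / 16 = 0.8 × 9 / 16 = 0.45 dB.
Output = -15 − 0.45 = -15.45 dBV.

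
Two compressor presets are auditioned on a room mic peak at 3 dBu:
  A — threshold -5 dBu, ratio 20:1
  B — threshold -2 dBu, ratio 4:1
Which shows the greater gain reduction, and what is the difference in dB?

A, by 3.85 dB

A: 8 dB over, compressed to 0.4 dB over, so 7.6 dB of GR.
B: 5 dB over, compressed to 1.25 dB over, so 3.75 dB of GR.
A reduces 3.85 dB more.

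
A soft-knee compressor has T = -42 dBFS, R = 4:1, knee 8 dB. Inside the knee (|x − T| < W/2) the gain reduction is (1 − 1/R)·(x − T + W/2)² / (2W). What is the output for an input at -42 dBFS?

-42.75 dBFS

x − T + W/2 = -42 − (-42) + 4 = 4.
GR = (1 − 1/4) × 4² / 16 = 0.75 × 16 / 16 = 0.75 dB.
Output = -42 − 0.75 = -42.75 dBFS.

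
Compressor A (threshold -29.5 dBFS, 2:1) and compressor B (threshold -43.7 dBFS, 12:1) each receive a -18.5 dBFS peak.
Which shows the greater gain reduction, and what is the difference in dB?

A: 11 dB over, compressed to 5.5 dB over, so 5.5 dB of GR.
B: 25.2 dB over, compressed to 2.1 dB over, so 23.1 dB of GR.
B reduces 17.6 dB more.

B, by 17.6 dB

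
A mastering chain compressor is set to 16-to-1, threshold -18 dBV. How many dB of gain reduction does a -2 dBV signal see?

Overshoot = -2 − (-18) = 16 dB.
A 16:1 ratio leaves 1 dB of that excess.
Gain reduction = 16 − 1 = 15 dB.

15 dB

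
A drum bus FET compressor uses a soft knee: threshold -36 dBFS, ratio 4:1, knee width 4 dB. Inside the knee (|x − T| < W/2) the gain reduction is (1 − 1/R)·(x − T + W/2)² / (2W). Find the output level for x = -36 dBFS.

x − T + W/2 = -36 − (-36) + 2 = 2.
GR = (1 − 1/4) × 2² / 8 = 0.75 × 4 / 8 = 0.375 dB.
Output = -36 − 0.375 = -36.375 dBFS.

-36.375 dBFS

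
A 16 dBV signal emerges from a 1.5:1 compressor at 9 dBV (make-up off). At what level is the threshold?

Input is 21 dB above T (since output overshoot × R = input overshoot: (9 − T)·1.5 = 16 − T gives T = -5 dBV).
Check: -5 + (16 − (-5))/1.5 = -5 + 14 = 9 dBV. ✓

-5 dBV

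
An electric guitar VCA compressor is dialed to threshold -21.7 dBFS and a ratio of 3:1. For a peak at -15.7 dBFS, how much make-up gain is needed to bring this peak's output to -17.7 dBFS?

2 dB

Overshoot 6 dB → 6/3 = 2 dB after compression, so the compressed level is -21.7 + 2 = -19.7 dBFS.
Make-up = target − compressed = -17.7 − (-19.7) = 2 dB.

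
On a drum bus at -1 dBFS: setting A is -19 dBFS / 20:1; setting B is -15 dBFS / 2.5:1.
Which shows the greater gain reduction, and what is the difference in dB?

A: 18 dB over, compressed to 0.9 dB over, so 17.1 dB of GR.
B: 14 dB over, compressed to 5.6 dB over, so 8.4 dB of GR.
Difference: 8.7 dB in favour of A.

A, by 8.7 dB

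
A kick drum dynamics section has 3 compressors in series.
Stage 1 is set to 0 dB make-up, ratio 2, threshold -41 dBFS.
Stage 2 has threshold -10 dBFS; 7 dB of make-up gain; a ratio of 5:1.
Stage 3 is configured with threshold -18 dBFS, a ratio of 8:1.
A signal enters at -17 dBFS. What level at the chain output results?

-22 dBFS

Stage 1: -17 dBFS is 24 dB over -41 dBFS; at 2:1 that becomes 12 dB over, giving -29 dBFS.
Stage 2: -29 dBFS is at or below the -10 dBFS threshold — no compression; make-up brings it to -22 dBFS.
Stage 3: -22 dBFS ≤ -18 dBFS, so stage 3 doesn't engage; output -22 dBFS.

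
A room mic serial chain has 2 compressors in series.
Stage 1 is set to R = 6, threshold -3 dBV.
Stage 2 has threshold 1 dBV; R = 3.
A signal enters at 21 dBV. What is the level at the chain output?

1 dBV

Stage 1: 24 dB above -3 dBV, reduced 6:1 to 4 dB above → 1 dBV.
Stage 2: below threshold (1 ≤ 1); passes unchanged; output 1 dBV.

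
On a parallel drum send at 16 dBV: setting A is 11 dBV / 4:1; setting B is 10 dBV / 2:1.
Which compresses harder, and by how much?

A: GR = 5 − 5/4 = 3.75 dB.
B: GR = 6 − 6/2 = 3 dB.
A applies 0.75 dB more gain reduction.

A, by 0.75 dB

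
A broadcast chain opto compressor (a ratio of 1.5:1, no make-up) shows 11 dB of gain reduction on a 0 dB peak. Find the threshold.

-33 dB

Gain reduction = 0 − (-11) = 11 dB; output overshoot = GR / (R − 1) = 11 / 0.5 = 22 dB.
Threshold = output − output overshoot = -11 − 22 = -33 dB.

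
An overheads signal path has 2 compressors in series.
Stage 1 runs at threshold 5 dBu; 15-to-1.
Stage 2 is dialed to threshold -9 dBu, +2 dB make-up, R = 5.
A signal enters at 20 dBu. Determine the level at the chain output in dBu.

Stage 1: 15 dB above 5 dBu, reduced 15:1 to 1 dB above → 6 dBu.
Stage 2: 6 dBu is 15 dB over -9 dBu; at 5:1 that becomes 3 dB over, giving -6 dBu; +2 dB make-up → -4 dBu.

-4 dBu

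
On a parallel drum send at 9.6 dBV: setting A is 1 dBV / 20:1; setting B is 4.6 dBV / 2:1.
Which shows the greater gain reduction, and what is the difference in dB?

A: 8.6 dB over, compressed to 0.43 dB over, so 8.17 dB of GR.
B: 5 dB over, compressed to 2.5 dB over, so 2.5 dB of GR.
A applies 5.67 dB more gain reduction.

A, by 5.67 dB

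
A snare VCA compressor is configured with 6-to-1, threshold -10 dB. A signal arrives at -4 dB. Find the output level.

-9 dB

-4 dB sits 6 dB over threshold.
6:1 compression reduces that to 6/6 = 1 dB over.
So the level is -10 + 1 = -9 dB.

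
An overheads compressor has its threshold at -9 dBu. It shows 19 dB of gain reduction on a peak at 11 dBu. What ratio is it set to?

20:1

Input overshoot = 11 − (-9) = 20 dB.
Output overshoot = 20 − 19 = 1 dB.
Ratio = input overshoot / output overshoot = 20 / 1 = 20.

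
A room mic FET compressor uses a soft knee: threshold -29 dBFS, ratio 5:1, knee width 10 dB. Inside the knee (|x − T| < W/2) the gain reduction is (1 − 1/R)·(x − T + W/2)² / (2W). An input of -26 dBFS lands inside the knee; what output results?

x − T + W/2 = -26 − (-29) + 5 = 8.
GR = (1 − 1/5) × 8² / 20 = 0.8 × 64 / 20 = 2.56 dB.
Output = -26 − 2.56 = -28.56 dBFS.

-28.56 dBFS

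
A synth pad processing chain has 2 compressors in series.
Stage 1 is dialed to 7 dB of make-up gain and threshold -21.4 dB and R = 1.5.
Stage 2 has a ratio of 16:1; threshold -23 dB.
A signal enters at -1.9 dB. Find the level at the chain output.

Stage 1: -1.9 dB is 19.5 dB over -21.4 dB; at 1.5:1 that becomes 13 dB over, giving -8.4 dB; +7 dB make-up → -1.4 dB.
Stage 2: overshoot 21.6 dB → 21.6/16 = 1.35 dB → -21.65 dB.

-21.65 dB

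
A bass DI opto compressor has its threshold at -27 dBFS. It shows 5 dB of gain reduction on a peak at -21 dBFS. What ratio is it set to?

6:1

Input overshoot = -21 − (-27) = 6 dB.
Output overshoot = 6 − 5 = 1 dB.
Ratio = input overshoot / output overshoot = 6 / 1 = 6.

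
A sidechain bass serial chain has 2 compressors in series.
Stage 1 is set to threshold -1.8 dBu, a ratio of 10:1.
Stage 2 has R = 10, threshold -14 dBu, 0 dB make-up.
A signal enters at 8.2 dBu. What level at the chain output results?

Stage 1: 8.2 dBu is 10 dB over -1.8 dBu; at 10:1 that becomes 1 dB over, giving -0.8 dBu.
Stage 2: 13.2 dB above -14 dBu, reduced 10:1 to 1.32 dB above → -12.68 dBu.

-12.68 dBu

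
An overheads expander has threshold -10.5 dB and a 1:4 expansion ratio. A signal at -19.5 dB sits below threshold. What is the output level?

-46.5 dB

Undershoot = (-10.5) − (-19.5) = 9 dB.
At 1:4, that expands to 36 dB under threshold.
Output = -10.5 − 36 = -46.5 dB.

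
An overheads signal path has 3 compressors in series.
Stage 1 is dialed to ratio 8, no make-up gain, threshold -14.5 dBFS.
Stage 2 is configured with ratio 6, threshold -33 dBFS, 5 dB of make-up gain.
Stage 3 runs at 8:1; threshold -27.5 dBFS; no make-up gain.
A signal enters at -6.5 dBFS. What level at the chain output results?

-27.15625 dBFS

Stage 1: 8 dB above -14.5 dBFS, reduced 8:1 to 1 dB above → -13.5 dBFS.
Stage 2: 19.5 dB above -33 dBFS, reduced 6:1 to 3.25 dB above → -29.75 dBFS; +5 dB make-up → -24.75 dBFS.
Stage 3: -24.75 dBFS is 2.75 dB over -27.5 dBFS; at 8:1 that becomes 0.34375 dB over, giving -27.15625 dBFS.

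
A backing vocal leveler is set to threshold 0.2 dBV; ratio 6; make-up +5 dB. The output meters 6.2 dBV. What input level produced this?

Stripping the +5 dB make-up gives 1.2 dBV at the gain stage.
Post-compression overshoot = 1.2 − 0.2 = 1 dB.
Input overshoot = R × output overshoot = 6 dB → input = 0.2 + 6 = 6.2 dBV.

6.2 dBV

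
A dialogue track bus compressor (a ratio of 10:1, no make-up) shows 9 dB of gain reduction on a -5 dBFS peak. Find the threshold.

-15 dBFS

Gain reduction = -5 − (-14) = 9 dB; output overshoot = GR / (R − 1) = 9 / 9 = 1 dB.
Threshold = output − output overshoot = -14 − 1 = -15 dBFS.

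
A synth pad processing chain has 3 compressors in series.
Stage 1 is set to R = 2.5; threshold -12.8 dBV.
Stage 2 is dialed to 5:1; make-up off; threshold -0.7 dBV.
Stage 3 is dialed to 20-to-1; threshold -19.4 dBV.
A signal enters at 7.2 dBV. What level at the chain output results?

-18.67 dBV

Stage 1: 20 dB above -12.8 dBV, reduced 2.5:1 to 8 dB above → -4.8 dBV.
Stage 2: -4.8 dBV is at or below the -0.7 dBV threshold — no compression; output -4.8 dBV.
Stage 3: 14.6 dB above -19.4 dBV, reduced 20:1 to 0.73 dB above → -18.67 dBV.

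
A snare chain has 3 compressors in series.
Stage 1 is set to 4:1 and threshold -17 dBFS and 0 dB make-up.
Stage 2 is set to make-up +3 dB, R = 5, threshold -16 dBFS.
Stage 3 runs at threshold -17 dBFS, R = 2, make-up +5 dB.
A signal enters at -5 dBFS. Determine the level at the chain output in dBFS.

Stage 1: overshoot 12 dB → 12/4 = 3 dB → -14 dBFS.
Stage 2: overshoot 2 dB → 2/5 = 0.4 dB → -15.6 dBFS; +3 dB make-up → -12.6 dBFS.
Stage 3: overshoot 4.4 dB → 4.4/2 = 2.2 dB → -14.8 dBFS; +5 dB make-up → -9.8 dBFS.

-9.8 dBFS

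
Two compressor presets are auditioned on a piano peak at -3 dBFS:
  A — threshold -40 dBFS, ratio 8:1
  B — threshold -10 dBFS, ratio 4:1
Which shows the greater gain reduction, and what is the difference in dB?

A: 37 dB over, compressed to 4.625 dB over, so 32.375 dB of GR.
B: 7 dB over, compressed to 1.75 dB over, so 5.25 dB of GR.
A reduces 27.125 dB more.

A, by 27.125 dB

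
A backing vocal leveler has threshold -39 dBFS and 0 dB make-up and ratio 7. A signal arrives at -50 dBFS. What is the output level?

-50 dBFS is 11 dB below the -39 dBFS threshold, so no gain reduction is applied.
Output = input = -50 dBFS.

-50 dBFS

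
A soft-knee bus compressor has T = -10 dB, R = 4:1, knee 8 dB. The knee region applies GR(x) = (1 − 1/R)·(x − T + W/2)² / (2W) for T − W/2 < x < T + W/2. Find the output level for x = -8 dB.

x − T + W/2 = -8 − (-10) + 4 = 6.
GR = (1 − 1/4) × 6² / 16 = 0.75 × 36 / 16 = 1.6875 dB.
Output = -8 − 1.6875 = -9.6875 dB.

-9.6875 dB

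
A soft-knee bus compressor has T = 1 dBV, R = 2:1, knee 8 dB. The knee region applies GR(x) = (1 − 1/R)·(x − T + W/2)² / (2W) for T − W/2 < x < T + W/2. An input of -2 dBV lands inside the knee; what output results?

x − T + W/2 = -2 − 1 + 4 = 1.
GR = (1 − 1/2) × 1² / 16 = 0.5 × 1 / 16 = 0.03125 dB.
Output = -2 − 0.03125 = -2.03125 dBV.

-2.03125 dBV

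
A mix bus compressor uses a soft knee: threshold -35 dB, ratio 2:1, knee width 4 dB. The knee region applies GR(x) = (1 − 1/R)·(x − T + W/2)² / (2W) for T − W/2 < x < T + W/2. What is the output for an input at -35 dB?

-35.25 dB

x − T + W/2 = -35 − (-35) + 2 = 2.
GR = (1 − 1/2) × 2² / 8 = 0.5 × 4 / 8 = 0.25 dB.
Output = -35 − 0.25 = -35.25 dB.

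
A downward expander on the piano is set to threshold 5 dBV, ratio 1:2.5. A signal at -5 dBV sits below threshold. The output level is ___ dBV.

-20 dBV

Undershoot = 5 − (-5) = 10 dB.
At 1:2.5, that expands to 25 dB under threshold.
Output = 5 − 25 = -20 dBV.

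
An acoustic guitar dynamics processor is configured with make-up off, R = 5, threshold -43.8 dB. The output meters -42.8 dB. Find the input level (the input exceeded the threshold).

-38.8 dB

The compressed level sits -42.8 − (-43.8) = 1 dB over threshold.
Input overshoot = R × output overshoot = 5 dB → input = -43.8 + 5 = -38.8 dB.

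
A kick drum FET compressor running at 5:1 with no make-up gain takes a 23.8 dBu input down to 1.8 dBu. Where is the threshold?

-3.7 dBu

Let T be the threshold. Output overshoot = (input overshoot)/R, so 1.8 − T = (23.8 − T)/5.
5·(1.8 − T) = 23.8 − T → 4·T = 9 − 23.8 = -14.8.
T = -14.8/4 = -3.7 dBu.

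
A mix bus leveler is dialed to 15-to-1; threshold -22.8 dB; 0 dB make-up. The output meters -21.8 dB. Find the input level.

-7.8 dB

Post-compression overshoot = -21.8 − (-22.8) = 1 dB.
Input overshoot = R × output overshoot = 15 dB → input = -22.8 + 15 = -7.8 dB.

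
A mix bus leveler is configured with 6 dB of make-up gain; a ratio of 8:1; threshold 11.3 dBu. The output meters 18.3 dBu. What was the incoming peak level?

Remove make-up: 18.3 − 6 = 12.3 dBu.
Post-compression overshoot = 12.3 − 11.3 = 1 dB.
Before 8:1 compression the overshoot was 1 × 8 = 8 dB, so input = 11.3 + 8 = 19.3 dBu.

19.3 dBu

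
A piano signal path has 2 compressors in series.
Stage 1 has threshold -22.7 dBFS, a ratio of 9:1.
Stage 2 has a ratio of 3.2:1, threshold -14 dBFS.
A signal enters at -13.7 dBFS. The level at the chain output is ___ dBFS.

-21.7 dBFS

Stage 1: overshoot 9 dB → 9/9 = 1 dB → -21.7 dBFS.
Stage 2: -21.7 dBFS ≤ -14 dBFS, so stage 2 doesn't engage; output -21.7 dBFS.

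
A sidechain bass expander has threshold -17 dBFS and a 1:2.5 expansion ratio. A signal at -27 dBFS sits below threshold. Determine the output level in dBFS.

-42 dBFS

Undershoot = (-17) − (-27) = 10 dB.
At 1:2.5, that expands to 25 dB under threshold.
Output = -17 − 25 = -42 dBFS.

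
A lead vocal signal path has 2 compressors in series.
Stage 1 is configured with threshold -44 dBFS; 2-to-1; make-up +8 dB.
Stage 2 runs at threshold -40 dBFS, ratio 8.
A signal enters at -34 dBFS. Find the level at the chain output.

Stage 1: 10 dB above -44 dBFS, reduced 2:1 to 5 dB above → -39 dBFS; +8 dB make-up → -31 dBFS.
Stage 2: 9 dB above -40 dBFS, reduced 8:1 to 1.125 dB above → -38.875 dBFS.

-38.875 dBFS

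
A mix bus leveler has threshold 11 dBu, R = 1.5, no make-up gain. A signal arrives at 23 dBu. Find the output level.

19 dBu

The input is 12 dB above the 11 dBu threshold.
The 12 dB excess becomes 8 dB after 1.5:1 reduction.
So the level is 11 + 8 = 19 dBu.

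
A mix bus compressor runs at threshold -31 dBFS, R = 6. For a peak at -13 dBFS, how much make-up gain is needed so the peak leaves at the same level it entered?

15 dB

Overshoot 18 dB → 18/6 = 3 dB after compression, so the compressed level is -31 + 3 = -28 dBFS.
Make-up = target − compressed = -13 − (-28) = 15 dB.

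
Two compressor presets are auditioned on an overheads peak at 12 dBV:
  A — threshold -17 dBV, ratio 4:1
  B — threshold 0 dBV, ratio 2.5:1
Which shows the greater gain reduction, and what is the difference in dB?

A, by 14.55 dB

A: GR = 29 − 29/4 = 21.75 dB.
B: GR = 12 − 12/2.5 = 7.2 dB.
A applies 14.55 dB more gain reduction.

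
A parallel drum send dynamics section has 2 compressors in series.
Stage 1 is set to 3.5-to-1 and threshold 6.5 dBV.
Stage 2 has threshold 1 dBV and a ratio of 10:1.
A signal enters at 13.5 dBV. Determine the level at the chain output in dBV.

Stage 1: 7 dB above 6.5 dBV, reduced 3.5:1 to 2 dB above → 8.5 dBV.
Stage 2: 7.5 dB above 1 dBV, reduced 10:1 to 0.75 dB above → 1.75 dBV.

1.75 dBV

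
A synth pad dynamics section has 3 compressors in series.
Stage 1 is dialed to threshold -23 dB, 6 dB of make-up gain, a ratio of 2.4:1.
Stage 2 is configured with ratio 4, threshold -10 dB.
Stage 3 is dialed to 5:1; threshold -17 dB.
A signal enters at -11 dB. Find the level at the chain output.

Stage 1: overshoot 12 dB → 12/2.4 = 5 dB → -18 dB; +6 dB make-up → -12 dB.
Stage 2: -12 dB ≤ -10 dB, so stage 2 doesn't engage; output -12 dB.
Stage 3: 5 dB above -17 dB, reduced 5:1 to 1 dB above → -16 dB.

-16 dB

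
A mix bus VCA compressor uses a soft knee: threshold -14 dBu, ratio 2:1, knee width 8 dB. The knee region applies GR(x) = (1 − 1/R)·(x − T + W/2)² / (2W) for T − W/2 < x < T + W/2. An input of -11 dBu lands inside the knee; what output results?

x − T + W/2 = -11 − (-14) + 4 = 7.
GR = (1 − 1/2) × 7² / 16 = 0.5 × 49 / 16 = 1.53125 dB.
Output = -11 − 1.53125 = -12.53125 dBu.

-12.53125 dBu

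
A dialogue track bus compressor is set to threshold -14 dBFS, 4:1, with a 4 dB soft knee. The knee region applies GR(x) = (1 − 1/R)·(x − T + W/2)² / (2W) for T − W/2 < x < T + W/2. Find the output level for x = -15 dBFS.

-15.09375 dBFS

x − T + W/2 = -15 − (-14) + 2 = 1.
GR = (1 − 1/4) × 1² / 8 = 0.75 × 1 / 8 = 0.09375 dB.
Output = -15 − 0.09375 = -15.09375 dBFS.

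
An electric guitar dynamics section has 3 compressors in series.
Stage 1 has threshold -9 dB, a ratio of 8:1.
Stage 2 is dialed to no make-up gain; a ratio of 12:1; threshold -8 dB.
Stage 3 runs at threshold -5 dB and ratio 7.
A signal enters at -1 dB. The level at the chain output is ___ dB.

-8 dB

Stage 1: overshoot 8 dB → 8/8 = 1 dB → -8 dB.
Stage 2: -8 dB ≤ -8 dB, so stage 2 doesn't engage; output -8 dB.
Stage 3: -8 dB ≤ -5 dB, so stage 3 doesn't engage; output -8 dB.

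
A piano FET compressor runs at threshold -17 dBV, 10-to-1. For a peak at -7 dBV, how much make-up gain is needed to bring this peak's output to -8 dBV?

8 dB

Without make-up, output = threshold + overshoot/10 = -17 + 1 = -16 dBV.
Gap to target: 8 dB.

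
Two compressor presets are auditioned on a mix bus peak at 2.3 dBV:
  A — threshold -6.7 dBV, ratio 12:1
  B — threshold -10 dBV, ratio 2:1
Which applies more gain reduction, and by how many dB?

A, by 2.1 dB

A: 9 dB over, compressed to 0.75 dB over, so 8.25 dB of GR.
B: 12.3 dB over, compressed to 6.15 dB over, so 6.15 dB of GR.
A applies 2.1 dB more gain reduction.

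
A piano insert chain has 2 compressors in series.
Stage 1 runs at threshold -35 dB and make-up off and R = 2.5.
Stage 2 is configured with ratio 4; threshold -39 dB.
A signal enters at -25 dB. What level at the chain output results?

Stage 1: overshoot 10 dB → 10/2.5 = 4 dB → -31 dB.
Stage 2: 8 dB above -39 dB, reduced 4:1 to 2 dB above → -37 dB.

-37 dB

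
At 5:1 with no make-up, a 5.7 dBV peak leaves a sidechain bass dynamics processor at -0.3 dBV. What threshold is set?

-1.8 dBV

Let T be the threshold. Output overshoot = (input overshoot)/R, so -0.3 − T = (5.7 − T)/5.
5·(-0.3 − T) = 5.7 − T → 4·T = -1.5 − 5.7 = -7.2.
T = -7.2/4 = -1.8 dBV.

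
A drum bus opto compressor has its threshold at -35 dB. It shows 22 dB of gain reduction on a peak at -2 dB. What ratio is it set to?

3:1

Input overshoot = -2 − (-35) = 33 dB.
Output overshoot = 33 − 22 = 11 dB.
Ratio = input overshoot / output overshoot = 33 / 11 = 3.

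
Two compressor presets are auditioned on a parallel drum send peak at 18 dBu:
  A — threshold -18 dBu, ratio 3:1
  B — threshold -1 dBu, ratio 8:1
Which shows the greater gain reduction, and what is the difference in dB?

A, by 7.375 dB

A: GR = 36 − 36/3 = 24 dB.
B: GR = 19 − 19/8 = 16.625 dB.
Difference: 7.375 dB in favour of A.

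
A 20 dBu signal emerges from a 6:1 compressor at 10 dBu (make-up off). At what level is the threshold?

Gain reduction = 20 − 10 = 10 dB; output overshoot = GR / (R − 1) = 10 / 5 = 2 dB.
Threshold = output − output overshoot = 10 − 2 = 8 dBu.

8 dBu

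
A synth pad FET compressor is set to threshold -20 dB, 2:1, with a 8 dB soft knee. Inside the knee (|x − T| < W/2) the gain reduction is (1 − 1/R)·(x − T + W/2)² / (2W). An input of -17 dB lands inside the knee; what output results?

x − T + W/2 = -17 − (-20) + 4 = 7.
GR = (1 − 1/2) × 7² / 16 = 0.5 × 49 / 16 = 1.53125 dB.
Output = -17 − 1.53125 = -18.53125 dB.

-18.53125 dB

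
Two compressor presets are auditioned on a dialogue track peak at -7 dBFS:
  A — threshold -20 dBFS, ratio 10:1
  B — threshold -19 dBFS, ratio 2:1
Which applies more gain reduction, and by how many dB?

A, by 5.7 dB

A: overshoot 13 dB → output overshoot 1.3 dB → GR 11.7 dB.
B: overshoot 12 dB → output overshoot 6 dB → GR 6 dB.
A applies 5.7 dB more gain reduction.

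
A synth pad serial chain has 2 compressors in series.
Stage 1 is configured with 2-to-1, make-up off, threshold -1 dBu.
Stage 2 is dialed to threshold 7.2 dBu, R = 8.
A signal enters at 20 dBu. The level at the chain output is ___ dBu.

Stage 1: 20 dBu is 21 dB over -1 dBu; at 2:1 that becomes 10.5 dB over, giving 9.5 dBu.
Stage 2: overshoot 2.3 dB → 2.3/8 = 0.2875 dB → 7.4875 dBu.

7.4875 dBu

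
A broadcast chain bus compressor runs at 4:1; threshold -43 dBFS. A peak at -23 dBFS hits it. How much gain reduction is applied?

15 dB

Overshoot = -23 − (-43) = 20 dB.
A 4:1 ratio leaves 5 dB of that excess.
Gain reduction = 20 − 5 = 15 dB.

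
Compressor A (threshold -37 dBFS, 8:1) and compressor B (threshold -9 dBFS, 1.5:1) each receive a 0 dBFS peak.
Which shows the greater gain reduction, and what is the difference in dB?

A: overshoot 37 dB → output overshoot 4.625 dB → GR 32.375 dB.
B: overshoot 9 dB → output overshoot 6 dB → GR 3 dB.
A applies 29.375 dB more gain reduction.

A, by 29.375 dB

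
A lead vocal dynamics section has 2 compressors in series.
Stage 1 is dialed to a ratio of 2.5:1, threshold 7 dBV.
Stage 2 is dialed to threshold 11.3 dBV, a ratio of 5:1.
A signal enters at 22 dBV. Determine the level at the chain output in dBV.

Stage 1: overshoot 15 dB → 15/2.5 = 6 dB → 13 dBV.
Stage 2: 1.7 dB above 11.3 dBV, reduced 5:1 to 0.34 dB above → 11.64 dBV.

11.64 dBV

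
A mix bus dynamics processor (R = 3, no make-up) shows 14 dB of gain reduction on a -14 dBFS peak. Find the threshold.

Input is 21 dB above T (since output overshoot × R = input overshoot: (-28 − T)·3 = -14 − T gives T = -35 dBFS).
Check: -35 + (-14 − (-35))/3 = -35 + 7 = -28 dBFS. ✓

-35 dBFS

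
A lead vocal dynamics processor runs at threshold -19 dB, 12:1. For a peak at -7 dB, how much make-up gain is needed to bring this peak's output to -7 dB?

Overshoot 12 dB → 12/12 = 1 dB after compression, so the compressed level is -19 + 1 = -18 dB.
Make-up = target − compressed = -7 − (-18) = 11 dB.

11 dB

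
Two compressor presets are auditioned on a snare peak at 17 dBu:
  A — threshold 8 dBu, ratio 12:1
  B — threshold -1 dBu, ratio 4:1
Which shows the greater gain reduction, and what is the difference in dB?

B, by 5.25 dB

A: overshoot 9 dB → output overshoot 0.75 dB → GR 8.25 dB.
B: overshoot 18 dB → output overshoot 4.5 dB → GR 13.5 dB.
B applies 5.25 dB more gain reduction.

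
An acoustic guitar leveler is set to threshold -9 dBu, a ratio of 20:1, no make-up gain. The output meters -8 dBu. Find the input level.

11 dBu

Post-compression overshoot = -8 − (-9) = 1 dB.
Input overshoot = R × output overshoot = 20 dB → input = -9 + 20 = 11 dBu.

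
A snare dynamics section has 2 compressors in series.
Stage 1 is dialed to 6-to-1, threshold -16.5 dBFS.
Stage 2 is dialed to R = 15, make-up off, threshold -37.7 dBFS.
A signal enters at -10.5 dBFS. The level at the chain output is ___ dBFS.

Stage 1: overshoot 6 dB → 6/6 = 1 dB → -15.5 dBFS.
Stage 2: overshoot 22.2 dB → 22.2/15 = 1.48 dB → -36.22 dBFS.

-36.22 dBFS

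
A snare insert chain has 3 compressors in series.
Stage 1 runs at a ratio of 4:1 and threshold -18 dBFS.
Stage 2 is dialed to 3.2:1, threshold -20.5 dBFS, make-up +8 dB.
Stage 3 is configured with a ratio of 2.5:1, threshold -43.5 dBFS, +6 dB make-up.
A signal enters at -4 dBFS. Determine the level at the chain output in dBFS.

-24.35 dBFS

Stage 1: overshoot 14 dB → 14/4 = 3.5 dB → -14.5 dBFS.
Stage 2: overshoot 6 dB → 6/3.2 = 1.875 dB → -18.625 dBFS; +8 dB make-up → -10.625 dBFS.
Stage 3: -10.625 dBFS is 32.875 dB over -43.5 dBFS; at 2.5:1 that becomes 13.15 dB over, giving -30.35 dBFS; +6 dB make-up → -24.35 dBFS.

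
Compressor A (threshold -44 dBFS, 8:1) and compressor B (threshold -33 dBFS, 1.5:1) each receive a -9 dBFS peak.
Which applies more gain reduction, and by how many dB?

A: GR = 35 − 35/8 = 30.625 dB.
B: GR = 24 − 24/1.5 = 8 dB.
A reduces 22.625 dB more.

A, by 22.625 dB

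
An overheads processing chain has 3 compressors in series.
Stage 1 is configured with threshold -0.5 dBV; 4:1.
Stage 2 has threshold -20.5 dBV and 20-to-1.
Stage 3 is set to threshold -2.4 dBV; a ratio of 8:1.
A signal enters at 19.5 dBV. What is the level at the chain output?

Stage 1: 20 dB above -0.5 dBV, reduced 4:1 to 5 dB above → 4.5 dBV.
Stage 2: 4.5 dBV is 25 dB over -20.5 dBV; at 20:1 that becomes 1.25 dB over, giving -19.25 dBV.
Stage 3: below threshold (-19.25 ≤ -2.4); passes unchanged; output -19.25 dBV.

-19.25 dBV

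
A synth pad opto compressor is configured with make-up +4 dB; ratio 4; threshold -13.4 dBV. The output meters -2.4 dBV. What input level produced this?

Remove make-up: -2.4 − 4 = -6.4 dBV.
The compressed level sits -6.4 − (-13.4) = 7 dB over threshold.
Undo the ratio: input overshoot = 7 × 4 = 28 dB, giving input = 14.6 dBV.

14.6 dBV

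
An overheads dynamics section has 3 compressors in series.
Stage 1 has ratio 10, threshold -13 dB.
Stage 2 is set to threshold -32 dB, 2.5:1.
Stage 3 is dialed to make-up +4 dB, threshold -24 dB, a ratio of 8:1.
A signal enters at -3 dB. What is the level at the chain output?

Stage 1: -3 dB is 10 dB over -13 dB; at 10:1 that becomes 1 dB over, giving -12 dB.
Stage 2: 20 dB above -32 dB, reduced 2.5:1 to 8 dB above → -24 dB.
Stage 3: below threshold (-24 ≤ -24); passes unchanged; make-up brings it to -20 dB.

-20 dB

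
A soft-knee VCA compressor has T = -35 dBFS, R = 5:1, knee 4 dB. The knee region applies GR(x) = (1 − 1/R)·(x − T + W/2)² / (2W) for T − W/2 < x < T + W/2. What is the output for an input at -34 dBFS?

-34.9 dBFS

x − T + W/2 = -34 − (-35) + 2 = 3.
GR = (1 − 1/5) × 3² / 8 = 0.8 × 9 / 8 = 0.9 dB.
Output = -34 − 0.9 = -34.9 dBFS.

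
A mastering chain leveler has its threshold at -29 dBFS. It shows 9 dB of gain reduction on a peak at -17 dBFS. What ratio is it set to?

4:1

Input overshoot = -17 − (-29) = 12 dB.
Output overshoot = 12 − 9 = 3 dB.
Ratio = input overshoot / output overshoot = 12 / 3 = 4.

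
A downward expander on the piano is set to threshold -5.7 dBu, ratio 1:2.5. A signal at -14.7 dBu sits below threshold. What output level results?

-28.2 dBu

The input is 9 dB below the -5.7 dBu threshold.
A 1:2.5 expander multiplies undershoot by 2.5: 9 × 2.5 = 22.5 dB below threshold.
Output = -5.7 − 22.5 = -28.2 dBu.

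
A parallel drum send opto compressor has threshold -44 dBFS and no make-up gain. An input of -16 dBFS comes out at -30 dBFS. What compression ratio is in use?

Input overshoot = -16 − (-44) = 28 dB; output overshoot = -30 − (-44) = 14 dB.
Ratio = 28 / 14 = 2.

2:1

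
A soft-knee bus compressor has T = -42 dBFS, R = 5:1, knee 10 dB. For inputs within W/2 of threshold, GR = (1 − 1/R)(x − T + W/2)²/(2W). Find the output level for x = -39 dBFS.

-41.56 dBFS

x − T + W/2 = -39 − (-42) + 5 = 8.
GR = (1 − 1/5) × 8² / 20 = 0.8 × 64 / 20 = 2.56 dB.
Output = -39 − 2.56 = -41.56 dBFS.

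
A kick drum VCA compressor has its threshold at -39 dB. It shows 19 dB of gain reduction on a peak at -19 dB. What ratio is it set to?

20:1

Input overshoot = -19 − (-39) = 20 dB.
Output overshoot = 20 − 19 = 1 dB.
Ratio = input overshoot / output overshoot = 20 / 1 = 20.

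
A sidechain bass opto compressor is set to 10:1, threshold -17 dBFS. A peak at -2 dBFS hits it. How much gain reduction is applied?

-2 dBFS exceeds the threshold by 15 dB.
A 10:1 ratio leaves 1.5 dB of that excess.
Gain reduction = 15 − 1.5 = 13.5 dB.

13.5 dB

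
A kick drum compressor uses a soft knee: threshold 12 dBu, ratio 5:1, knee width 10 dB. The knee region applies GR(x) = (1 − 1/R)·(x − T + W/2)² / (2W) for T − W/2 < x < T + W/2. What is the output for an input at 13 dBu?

x − T + W/2 = 13 − 12 + 5 = 6.
GR = (1 − 1/5) × 6² / 20 = 0.8 × 36 / 20 = 1.44 dB.
Output = 13 − 1.44 = 11.56 dBu.

11.56 dBu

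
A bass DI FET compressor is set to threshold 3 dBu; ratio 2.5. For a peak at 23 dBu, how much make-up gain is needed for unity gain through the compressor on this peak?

The peak compresses to 3 + 20/2.5 = 11 dBu.
To reach 23 dBu requires 23 − 11 = 12 dB of make-up.

12 dB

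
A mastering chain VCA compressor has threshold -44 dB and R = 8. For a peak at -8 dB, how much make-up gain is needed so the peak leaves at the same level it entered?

The peak compresses to -44 + 36/8 = -39.5 dB.
To reach -8 dB requires -8 − (-39.5) = 31.5 dB of make-up.

31.5 dB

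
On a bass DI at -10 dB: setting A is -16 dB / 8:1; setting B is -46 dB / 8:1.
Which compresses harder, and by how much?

A: overshoot 6 dB → output overshoot 0.75 dB → GR 5.25 dB.
B: overshoot 36 dB → output overshoot 4.5 dB → GR 31.5 dB.
Difference: 26.25 dB in favour of B.

B, by 26.25 dB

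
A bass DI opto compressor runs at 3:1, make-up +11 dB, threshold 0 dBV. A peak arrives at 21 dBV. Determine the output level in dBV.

18 dBV

21 dBV sits 21 dB over threshold.
The 21 dB excess becomes 7 dB after 3:1 reduction.
So the level is 0 + 7 = 7 dBV; make-up adds 11 dB, giving 18 dBV.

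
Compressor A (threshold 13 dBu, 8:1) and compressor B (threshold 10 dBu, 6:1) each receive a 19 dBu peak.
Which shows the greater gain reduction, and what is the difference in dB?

A: 6 dB over, compressed to 0.75 dB over, so 5.25 dB of GR.
B: 9 dB over, compressed to 1.5 dB over, so 7.5 dB of GR.
B applies 2.25 dB more gain reduction.

B, by 2.25 dB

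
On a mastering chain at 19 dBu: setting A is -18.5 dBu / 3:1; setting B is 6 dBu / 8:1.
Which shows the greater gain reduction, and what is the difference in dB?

A: GR = 37.5 − 37.5/3 = 25 dB.
B: GR = 13 − 13/8 = 11.375 dB.
A applies 13.625 dB more gain reduction.

A, by 13.625 dB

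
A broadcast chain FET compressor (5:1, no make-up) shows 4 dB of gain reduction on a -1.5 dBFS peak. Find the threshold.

-6.5 dBFS

Input is 5 dB above T (since output overshoot × R = input overshoot: (-5.5 − T)·5 = -1.5 − T gives T = -6.5 dBFS).
Check: -6.5 + (-1.5 − (-6.5))/5 = -6.5 + 1 = -5.5 dBFS. ✓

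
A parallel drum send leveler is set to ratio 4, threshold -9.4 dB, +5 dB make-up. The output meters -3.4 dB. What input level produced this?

Before make-up, the level was -3.4 − 5 = -8.4 dB.
Post-compression overshoot = -8.4 − (-9.4) = 1 dB.
Input overshoot = R × output overshoot = 4 dB → input = -9.4 + 4 = -5.4 dB.

-5.4 dB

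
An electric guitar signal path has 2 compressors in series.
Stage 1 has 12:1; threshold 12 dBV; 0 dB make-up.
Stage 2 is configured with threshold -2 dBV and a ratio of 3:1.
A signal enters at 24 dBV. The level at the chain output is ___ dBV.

Stage 1: overshoot 12 dB → 12/12 = 1 dB → 13 dBV.
Stage 2: overshoot 15 dB → 15/3 = 5 dB → 3 dBV.

3 dBV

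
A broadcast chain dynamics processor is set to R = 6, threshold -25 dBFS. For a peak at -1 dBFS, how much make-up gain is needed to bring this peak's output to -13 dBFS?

The peak compresses to -25 + 24/6 = -21 dBFS.
To reach -13 dBFS requires -13 − (-21) = 8 dB of make-up.

8 dB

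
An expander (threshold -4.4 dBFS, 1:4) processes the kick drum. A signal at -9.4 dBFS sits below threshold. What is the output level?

Below threshold, a 1:4 expander applies gain = (4−1)×(T − x) of attenuation.
(4−1) × 5 = 15 dB, so output = -9.4 − 15 = -24.4 dBFS.

-24.4 dBFS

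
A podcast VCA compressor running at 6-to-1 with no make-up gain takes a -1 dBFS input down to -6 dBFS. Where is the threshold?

-7 dBFS

Input is 6 dB above T (since output overshoot × R = input overshoot: (-6 − T)·6 = -1 − T gives T = -7 dBFS).
Check: -7 + (-1 − (-7))/6 = -7 + 1 = -6 dBFS. ✓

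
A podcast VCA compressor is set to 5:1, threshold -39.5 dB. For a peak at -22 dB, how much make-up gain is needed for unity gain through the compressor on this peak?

14 dB

Without make-up, output = threshold + overshoot/5 = -39.5 + 3.5 = -36 dB.
Gap to target: 14 dB.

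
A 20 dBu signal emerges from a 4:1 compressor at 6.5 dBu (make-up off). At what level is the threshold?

2 dBu

Let T be the threshold. Output overshoot = (input overshoot)/R, so 6.5 − T = (20 − T)/4.
4·(6.5 − T) = 20 − T → 3·T = 26 − 20 = 6.
T = 6/3 = 2 dBu.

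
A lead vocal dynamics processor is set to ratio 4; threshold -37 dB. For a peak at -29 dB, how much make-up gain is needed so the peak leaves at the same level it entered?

6 dB

Overshoot 8 dB → 8/4 = 2 dB after compression, so the compressed level is -37 + 2 = -35 dB.
Make-up = target − compressed = -29 − (-35) = 6 dB.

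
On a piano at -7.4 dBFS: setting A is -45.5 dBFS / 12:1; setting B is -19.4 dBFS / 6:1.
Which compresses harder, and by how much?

A: 38.1 dB over, compressed to 3.175 dB over, so 34.925 dB of GR.
B: 12 dB over, compressed to 2 dB over, so 10 dB of GR.
Difference: 24.925 dB in favour of A.

A, by 24.925 dB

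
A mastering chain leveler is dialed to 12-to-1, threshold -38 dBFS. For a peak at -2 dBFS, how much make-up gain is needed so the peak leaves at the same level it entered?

33 dB

Without make-up, output = threshold + overshoot/12 = -38 + 3 = -35 dBFS.
Gap to target: 33 dB.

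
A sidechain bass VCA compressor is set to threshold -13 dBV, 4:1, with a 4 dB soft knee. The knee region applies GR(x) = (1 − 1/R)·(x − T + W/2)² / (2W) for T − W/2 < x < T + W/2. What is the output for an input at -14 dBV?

x − T + W/2 = -14 − (-13) + 2 = 1.
GR = (1 − 1/4) × 1² / 8 = 0.75 × 1 / 8 = 0.09375 dB.
Output = -14 − 0.09375 = -14.09375 dBV.

-14.09375 dBV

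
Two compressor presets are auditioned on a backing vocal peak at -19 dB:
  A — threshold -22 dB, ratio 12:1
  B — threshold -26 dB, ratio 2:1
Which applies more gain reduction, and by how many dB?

B, by 0.75 dB

A: GR = 3 − 3/12 = 2.75 dB.
B: GR = 7 − 7/2 = 3.5 dB.
B reduces 0.75 dB more.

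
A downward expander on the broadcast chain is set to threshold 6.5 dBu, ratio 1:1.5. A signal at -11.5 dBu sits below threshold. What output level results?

-20.5 dBu

Below threshold, a 1:1.5 expander applies gain = (1.5−1)×(T − x) of attenuation.
(1.5−1) × 18 = 9 dB, so output = -11.5 − 9 = -20.5 dBu.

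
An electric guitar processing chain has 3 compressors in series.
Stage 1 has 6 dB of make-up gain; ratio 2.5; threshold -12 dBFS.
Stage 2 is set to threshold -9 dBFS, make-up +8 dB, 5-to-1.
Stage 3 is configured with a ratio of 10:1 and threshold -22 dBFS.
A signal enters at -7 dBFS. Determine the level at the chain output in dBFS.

-19.8 dBFS

Stage 1: 5 dB above -12 dBFS, reduced 2.5:1 to 2 dB above → -10 dBFS; +6 dB make-up → -4 dBFS.
Stage 2: -4 dBFS is 5 dB over -9 dBFS; at 5:1 that becomes 1 dB over, giving -8 dBFS; +8 dB make-up → 0 dBFS.
Stage 3: 0 dBFS is 22 dB over -22 dBFS; at 10:1 that becomes 2.2 dB over, giving -19.8 dBFS.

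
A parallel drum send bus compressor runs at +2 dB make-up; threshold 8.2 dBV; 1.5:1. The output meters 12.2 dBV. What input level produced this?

11.2 dBV

Stripping the +2 dB make-up gives 10.2 dBV at the gain stage.
Post-compression overshoot = 10.2 − 8.2 = 2 dB.
Before 1.5:1 compression the overshoot was 2 × 1.5 = 3 dB, so input = 8.2 + 3 = 11.2 dBV.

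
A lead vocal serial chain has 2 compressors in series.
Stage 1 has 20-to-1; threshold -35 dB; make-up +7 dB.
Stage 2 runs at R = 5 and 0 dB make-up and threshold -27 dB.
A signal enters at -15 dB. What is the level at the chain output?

-27 dB

Stage 1: -15 dB is 20 dB over -35 dB; at 20:1 that becomes 1 dB over, giving -34 dB; +7 dB make-up → -27 dB.
Stage 2: below threshold (-27 ≤ -27); passes unchanged; output -27 dB.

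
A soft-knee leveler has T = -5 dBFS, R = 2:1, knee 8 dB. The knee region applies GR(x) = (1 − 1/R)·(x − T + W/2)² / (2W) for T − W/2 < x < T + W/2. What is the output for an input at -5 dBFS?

-5.5 dBFS

x − T + W/2 = -5 − (-5) + 4 = 4.
GR = (1 − 1/2) × 4² / 16 = 0.5 × 16 / 16 = 0.5 dB.
Output = -5 − 0.5 = -5.5 dBFS.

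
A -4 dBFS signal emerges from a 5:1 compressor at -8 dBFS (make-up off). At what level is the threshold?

Gain reduction = -4 − (-8) = 4 dB; output overshoot = GR / (R − 1) = 4 / 4 = 1 dB.
Threshold = output − output overshoot = -8 − 1 = -9 dBFS.

-9 dBFS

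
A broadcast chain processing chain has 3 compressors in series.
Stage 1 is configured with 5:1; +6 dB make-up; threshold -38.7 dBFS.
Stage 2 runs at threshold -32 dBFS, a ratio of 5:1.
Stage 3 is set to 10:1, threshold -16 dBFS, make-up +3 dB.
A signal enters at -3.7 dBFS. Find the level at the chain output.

Stage 1: 35 dB above -38.7 dBFS, reduced 5:1 to 7 dB above → -31.7 dBFS; +6 dB make-up → -25.7 dBFS.
Stage 2: -25.7 dBFS is 6.3 dB over -32 dBFS; at 5:1 that becomes 1.26 dB over, giving -30.74 dBFS.
Stage 3: below threshold (-30.74 ≤ -16); passes unchanged; make-up brings it to -27.74 dBFS.

-27.74 dBFS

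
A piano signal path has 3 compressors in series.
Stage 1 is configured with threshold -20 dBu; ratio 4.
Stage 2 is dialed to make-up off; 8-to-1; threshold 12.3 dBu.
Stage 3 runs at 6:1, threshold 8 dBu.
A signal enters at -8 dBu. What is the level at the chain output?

Stage 1: 12 dB above -20 dBu, reduced 4:1 to 3 dB above → -17 dBu.
Stage 2: -17 dBu is at or below the 12.3 dBu threshold — no compression; output -17 dBu.
Stage 3: -17 dBu ≤ 8 dBu, so stage 3 doesn't engage; output -17 dBu.

-17 dBu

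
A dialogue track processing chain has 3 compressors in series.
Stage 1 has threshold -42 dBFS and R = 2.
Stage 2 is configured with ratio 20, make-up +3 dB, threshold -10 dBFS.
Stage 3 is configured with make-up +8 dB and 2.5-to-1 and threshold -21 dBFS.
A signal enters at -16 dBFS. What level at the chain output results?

Stage 1: -16 dBFS is 26 dB over -42 dBFS; at 2:1 that becomes 13 dB over, giving -29 dBFS.
Stage 2: -29 dBFS ≤ -10 dBFS, so stage 2 doesn't engage; make-up brings it to -26 dBFS.
Stage 3: -26 dBFS is at or below the -21 dBFS threshold — no compression; make-up brings it to -18 dBFS.

-18 dBFS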